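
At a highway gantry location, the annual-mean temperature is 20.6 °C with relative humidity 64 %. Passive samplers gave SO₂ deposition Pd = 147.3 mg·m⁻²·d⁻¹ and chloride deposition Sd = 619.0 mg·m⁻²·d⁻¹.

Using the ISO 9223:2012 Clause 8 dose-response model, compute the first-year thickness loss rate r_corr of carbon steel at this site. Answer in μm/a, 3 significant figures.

r_corr = 152 μm/a

carbon steel: f(T) = -0.054·(T−10) [T>10 °C] = -0.5724
  sulphur-dioxide contribution → 48.17 μm/a
  chloride contribution → 103.4 μm/a
  ⇒ r_corr(carbon steel) = 151.6 μm/a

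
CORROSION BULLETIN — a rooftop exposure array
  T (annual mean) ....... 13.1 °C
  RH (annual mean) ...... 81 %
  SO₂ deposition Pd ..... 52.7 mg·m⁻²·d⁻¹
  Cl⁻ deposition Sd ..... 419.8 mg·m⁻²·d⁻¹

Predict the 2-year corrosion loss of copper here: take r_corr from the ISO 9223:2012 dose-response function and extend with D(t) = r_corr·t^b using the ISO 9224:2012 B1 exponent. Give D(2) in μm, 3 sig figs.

copper: f(T) = -0.080·(T−10) [T>10 °C] = -0.2480
  sulphur-dioxide contribution → 1.38 μm/a
  chloride contribution → 1.837 μm/a
  total first-year rate 3.217 μm/a
ISO 9224: D(t) = r_corr · t^b with b = 0.667 (copper, B1)
  D(2) = 3.217 × 2^0.667 = 3.217 × 1.588 = 5.107 μm

D(2) = 5.11 μm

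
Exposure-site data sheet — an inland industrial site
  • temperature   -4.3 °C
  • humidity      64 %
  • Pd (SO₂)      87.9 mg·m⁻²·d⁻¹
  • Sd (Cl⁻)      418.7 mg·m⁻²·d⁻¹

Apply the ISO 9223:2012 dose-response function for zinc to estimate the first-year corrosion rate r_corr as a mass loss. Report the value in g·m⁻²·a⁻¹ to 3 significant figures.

zinc: T≤10 °C ⇒ hinge +0.038·(-4.3−10) = -0.5434
  Pd branch = 0.0129·Pd^0.44·e^(0.046·RH+f) = 1.02 μm/a
  Cl⁻ term: 0.0175·418.7^0.57·exp(0.008·64+0.085·-4.3) = 0.6326
  sum: 1.02 + 0.6326 → r_corr = 1.652 μm/a
Convert to mass loss: 1.652 μm/a × 7.14 g/cm³ = 11.8 g·m⁻²·a⁻¹

r_corr = 11.8 g·m⁻²·a⁻¹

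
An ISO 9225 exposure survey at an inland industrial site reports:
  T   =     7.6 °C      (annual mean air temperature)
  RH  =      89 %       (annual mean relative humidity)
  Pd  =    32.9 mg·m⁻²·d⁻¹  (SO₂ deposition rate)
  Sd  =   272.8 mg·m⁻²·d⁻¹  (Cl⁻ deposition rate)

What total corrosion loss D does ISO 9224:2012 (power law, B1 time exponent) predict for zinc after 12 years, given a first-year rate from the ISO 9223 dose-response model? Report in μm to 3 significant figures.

zinc: T≤10 °C ⇒ hinge +0.038·(7.6−10) = -0.0912
  SO₂ term: 0.0129·32.9^0.44·exp(0.046·89-0.0912) = 3.285
  Sd branch = 0.0175·Sd^0.57·e^(0.008·RH+0.085·T) = 1.664 μm/a
  sum: 3.285 + 1.664 → r_corr = 4.949 μm/a
Long-term exponent b (ISO 9224 Table 2, B1) = 0.813
  D(12) = 4.949 × 12^0.813 = 4.949 × 7.54 = 37.32 μm

D(12) = 37.3 μm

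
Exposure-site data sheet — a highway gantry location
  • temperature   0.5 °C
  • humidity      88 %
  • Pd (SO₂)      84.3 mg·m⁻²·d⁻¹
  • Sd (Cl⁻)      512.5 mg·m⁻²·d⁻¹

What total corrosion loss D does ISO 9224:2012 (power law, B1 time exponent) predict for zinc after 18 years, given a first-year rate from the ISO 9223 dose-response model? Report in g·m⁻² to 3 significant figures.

zinc: temperature factor f = +0.038·(-9.5) = -0.3610
  sulphur-dioxide contribution → 3.624 μm/a
  chloride contribution → 1.293 μm/a
  total first-year rate 4.918 μm/a
Long-term exponent b (ISO 9224 Table 2, B1) = 0.813
  D(18) = 4.918 × 18^0.813 = 4.918 × 10.48 = 51.56 μm
  Mass loss = 51.56 μm × 7.14 g/cm³ = 368.1 g·m⁻²

D(18) = 368 g·m⁻²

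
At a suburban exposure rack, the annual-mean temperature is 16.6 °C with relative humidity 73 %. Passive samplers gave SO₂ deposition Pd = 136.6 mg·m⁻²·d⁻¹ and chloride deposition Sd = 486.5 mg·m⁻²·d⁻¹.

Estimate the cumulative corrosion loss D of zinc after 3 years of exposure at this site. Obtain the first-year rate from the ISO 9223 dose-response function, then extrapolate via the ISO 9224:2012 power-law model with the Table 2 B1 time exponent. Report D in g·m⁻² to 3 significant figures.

D(3) = 112 g·m⁻²

zinc: T>10 °C ⇒ hinge -0.071·(16.6−10) = -0.4686
  SO₂ term: 0.0129·136.6^0.44·exp(0.046·73-0.4686) = 2.019
  Sd branch = 0.0175·Sd^0.57·e^(0.008·RH+0.085·T) = 4.376 μm/a
  r_corr = 2.019 + 4.376 = 6.395 μm/a
ISO 9224: D(t) = r_corr · t^b with b = 0.813 (zinc, B1)
  D(3) = 6.395 × 3^0.813 = 6.395 × 2.443 = 15.62 μm
  Mass loss = 15.62 μm × 7.14 g/cm³ = 111.5 g·m⁻²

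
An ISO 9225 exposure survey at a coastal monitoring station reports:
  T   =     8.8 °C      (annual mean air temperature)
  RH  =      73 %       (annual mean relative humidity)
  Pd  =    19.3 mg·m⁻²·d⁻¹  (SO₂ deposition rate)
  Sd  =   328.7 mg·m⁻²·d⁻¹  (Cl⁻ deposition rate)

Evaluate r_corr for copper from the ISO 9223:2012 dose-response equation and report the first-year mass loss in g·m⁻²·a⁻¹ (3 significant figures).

copper: temperature factor f = +0.126·(-1.2) = -0.1512
  SO₂ term: 0.0053·19.3^0.26·exp(0.059·73-0.1512) = 0.7301
  Sd branch = 0.01025·Sd^0.27·e^(0.036·RH+0.049·T) = 1.044 μm/a
  sum: 0.7301 + 1.044 → r_corr = 1.774 μm/a
Convert to mass loss: 1.774 μm/a × 8.96 g/cm³ = 15.9 g·m⁻²·a⁻¹

r_corr = 15.9 g·m⁻²·a⁻¹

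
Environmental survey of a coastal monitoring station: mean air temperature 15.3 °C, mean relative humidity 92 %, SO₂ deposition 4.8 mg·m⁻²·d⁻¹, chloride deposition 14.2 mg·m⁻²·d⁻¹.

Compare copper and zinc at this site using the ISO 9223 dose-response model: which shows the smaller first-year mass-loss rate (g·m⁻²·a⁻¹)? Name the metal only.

zinc

copper: temperature factor f = -0.080·(5.3) = -0.4240
  Pd branch = 0.0053·Pd^0.26·e^(0.059·RH+f) = 1.187 μm/a
  Sd branch = 0.01025·Sd^0.27·e^(0.036·RH+0.049·T) = 1.218 μm/a
  sum: 1.187 + 1.218 → r_corr = 2.406 μm/a
  mass loss = 2.406 μm/a × 8.96 g/cm³ = 21.56 g·m⁻²·a⁻¹
zinc: f(T) = -0.071·(T−10) [T>10 °C] = -0.3763
  SO₂ term: 0.0129·4.8^0.44·exp(0.046·92-0.3763) = 1.216
  Sd branch = 0.0175·Sd^0.57·e^(0.008·RH+0.085·T) = 0.6085 μm/a
  sum: 1.216 + 0.6085 → r_corr = 1.824 μm/a
  mass loss = 1.824 μm/a × 7.14 g/cm³ = 13.03 g·m⁻²·a⁻¹
Ordering by g·m⁻²·a⁻¹: copper (21.6) > zinc (13)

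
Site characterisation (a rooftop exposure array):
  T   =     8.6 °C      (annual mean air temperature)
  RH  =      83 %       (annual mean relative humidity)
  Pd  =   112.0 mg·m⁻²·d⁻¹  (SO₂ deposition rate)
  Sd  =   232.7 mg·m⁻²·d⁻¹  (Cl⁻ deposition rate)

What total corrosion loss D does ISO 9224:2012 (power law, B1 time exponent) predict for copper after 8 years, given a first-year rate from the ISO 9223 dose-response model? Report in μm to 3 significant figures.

D(8) = 13.5 μm

copper: temperature factor f = +0.126·(-1.4) = -0.1764
  SO₂ term: 0.0053·112.0^0.26·exp(0.059·83-0.1764) = 2.029
  Sd branch = 0.01025·Sd^0.27·e^(0.036·RH+0.049·T) = 1.35 μm/a
  sum: 2.029 + 1.35 → r_corr = 3.379 μm/a
Power-law: D(8) = r_corr · 8^0.667
  D(8) = 3.379 × 8^0.667 = 3.379 × 4.003 = 13.53 μm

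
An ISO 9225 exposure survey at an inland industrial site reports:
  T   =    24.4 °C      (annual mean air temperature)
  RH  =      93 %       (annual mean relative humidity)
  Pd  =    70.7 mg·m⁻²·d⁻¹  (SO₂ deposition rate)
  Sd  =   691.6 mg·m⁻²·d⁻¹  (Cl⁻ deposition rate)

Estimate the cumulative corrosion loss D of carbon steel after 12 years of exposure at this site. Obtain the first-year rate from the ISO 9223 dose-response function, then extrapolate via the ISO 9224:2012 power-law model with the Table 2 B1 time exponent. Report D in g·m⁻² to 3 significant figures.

D(12) = 1.10e+04 g·m⁻²

carbon steel: f(T) = -0.054·(T−10) [T>10 °C] = -0.7776
  Pd branch = 1.77·Pd^0.52·e^(0.02·RH+f) = 47.84 μm/a
  Cl⁻ term: 0.102·691.6^0.62·exp(0.033·93+0.04·24.4) = 335.8
  sum: 47.84 + 335.8 → r_corr = 383.6 μm/a
ISO 9224: D(t) = r_corr · t^b with b = 0.523 (carbon steel, B1)
  D(12) = 383.6 × 12^0.523 = 383.6 × 3.668 = 1407 μm
  Mass loss = 1407 μm × 7.85 g/cm³ = 1.104e+04 g·m⁻²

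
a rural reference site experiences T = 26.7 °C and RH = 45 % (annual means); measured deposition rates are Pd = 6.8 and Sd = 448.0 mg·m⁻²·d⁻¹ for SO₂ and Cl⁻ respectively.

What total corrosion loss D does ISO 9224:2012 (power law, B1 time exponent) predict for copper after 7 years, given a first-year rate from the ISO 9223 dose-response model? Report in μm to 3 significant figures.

D(7) = 3.77 μm

copper: f(T) = -0.080·(T−10) [T>10 °C] = -1.3360
  SO₂ term: 0.0053·6.8^0.26·exp(0.059·45-1.3360) = 0.03263
  Sd branch = 0.01025·Sd^0.27·e^(0.036·RH+0.049·T) = 0.9961 μm/a
  r_corr = 0.03263 + 0.9961 = 1.029 μm/a
Long-term exponent b (ISO 9224 Table 2, B1) = 0.667
  D(7) = 1.029 × 7^0.667 = 1.029 × 3.662 = 3.767 μm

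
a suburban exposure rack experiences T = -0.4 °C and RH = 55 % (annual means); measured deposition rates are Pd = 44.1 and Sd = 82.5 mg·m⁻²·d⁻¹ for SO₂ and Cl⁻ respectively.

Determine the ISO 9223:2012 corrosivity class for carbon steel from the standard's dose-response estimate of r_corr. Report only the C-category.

carbon steel: f(T) = +0.150·(T−10) [T≤10 °C] = -1.5600
  SO₂ term: 1.77·44.1^0.52·exp(0.02·55-1.5600) = 8.004
  Cl⁻ term: 0.102·82.5^0.62·exp(0.033·55+0.04·-0.4) = 9.508
  r_corr = 8.004 + 9.508 = 17.51 μm/a
ISO 9223 Table 2 (carbon steel): 1.3 < 17.5 ≤ 25 μm/a ⇒ C2

C2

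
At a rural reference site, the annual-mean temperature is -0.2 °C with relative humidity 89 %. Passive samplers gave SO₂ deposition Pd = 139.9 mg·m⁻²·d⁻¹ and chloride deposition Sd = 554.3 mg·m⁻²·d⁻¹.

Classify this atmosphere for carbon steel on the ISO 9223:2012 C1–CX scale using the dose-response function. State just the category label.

C5

carbon steel: T≤10 °C ⇒ hinge +0.150·(-0.2−10) = -1.5300
  Pd branch = 1.77·Pd^0.52·e^(0.02·RH+f) = 29.67 μm/a
  Cl⁻ term: 0.102·554.3^0.62·exp(0.033·89+0.04·-0.2) = 95.89
  sum: 29.67 + 95.89 → r_corr = 125.6 μm/a
ISO 9223 Table 2 (carbon steel): 80 < 126 ≤ 200 μm/a ⇒ C5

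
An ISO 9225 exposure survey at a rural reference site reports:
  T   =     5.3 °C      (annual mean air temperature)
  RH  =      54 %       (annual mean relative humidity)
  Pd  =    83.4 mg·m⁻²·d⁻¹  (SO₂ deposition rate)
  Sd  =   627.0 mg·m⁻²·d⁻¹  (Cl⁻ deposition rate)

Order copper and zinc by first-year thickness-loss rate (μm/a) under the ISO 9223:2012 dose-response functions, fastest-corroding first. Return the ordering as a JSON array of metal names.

copper: temperature factor f = +0.126·(-4.7) = -0.5922
  sulphur-dioxide contribution → 0.224 μm/a
  chloride contribution → 0.5285 μm/a
  ⇒ r_corr(copper) = 0.7525 μm/a
zinc: T≤10 °C ⇒ hinge +0.038·(5.3−10) = -0.1786
  sulphur-dioxide contribution → 0.906 μm/a
  chloride contribution → 1.662 μm/a
  ⇒ r_corr(zinc) = 2.568 μm/a
Ordering by μm/a: zinc (2.57) > copper (0.752)

["zinc", "copper"]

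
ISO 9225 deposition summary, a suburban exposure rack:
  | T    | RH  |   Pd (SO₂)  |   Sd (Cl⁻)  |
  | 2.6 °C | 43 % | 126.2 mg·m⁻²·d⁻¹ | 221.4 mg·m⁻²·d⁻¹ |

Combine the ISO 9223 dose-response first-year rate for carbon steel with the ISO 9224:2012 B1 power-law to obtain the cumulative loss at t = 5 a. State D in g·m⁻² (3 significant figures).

D(5) = 553 g·m⁻²

carbon steel: f(T) = +0.150·(T−10) [T≤10 °C] = -1.1100
  SO₂ term: 1.77·126.2^0.52·exp(0.02·43-1.1100) = 17.06
  Cl⁻ term: 0.102·221.4^0.62·exp(0.033·43+0.04·2.6) = 13.31
  r_corr = 17.06 + 13.31 = 30.36 μm/a
Long-term exponent b (ISO 9224 Table 2, B1) = 0.523
  D(5) = 30.36 × 5^0.523 = 30.36 × 2.32 = 70.46 μm
  Mass loss = 70.46 μm × 7.85 g/cm³ = 553.1 g·m⁻²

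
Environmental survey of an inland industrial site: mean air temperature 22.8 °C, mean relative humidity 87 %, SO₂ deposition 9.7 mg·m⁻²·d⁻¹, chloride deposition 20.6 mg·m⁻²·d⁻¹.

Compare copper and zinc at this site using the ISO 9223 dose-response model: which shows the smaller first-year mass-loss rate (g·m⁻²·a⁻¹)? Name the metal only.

copper: temperature factor f = -0.080·(12.8) = -1.0240
  SO₂ term: 0.0053·9.7^0.26·exp(0.059·87-1.0240) = 0.5826
  Sd branch = 0.01025·Sd^0.27·e^(0.036·RH+0.049·T) = 1.625 μm/a
  r_corr = 0.5826 + 1.625 = 2.208 μm/a
  mass loss = 2.208 μm/a × 8.96 g/cm³ = 19.78 g·m⁻²·a⁻¹
zinc: f(T) = -0.071·(T−10) [T>10 °C] = -0.9088
  SO₂ term: 0.0129·9.7^0.44·exp(0.046·87-0.9088) = 0.7729
  Sd branch = 0.0175·Sd^0.57·e^(0.008·RH+0.085·T) = 1.367 μm/a
  sum: 0.7729 + 1.367 → r_corr = 2.14 μm/a
  mass loss = 2.14 μm/a × 7.14 g/cm³ = 15.28 g·m⁻²·a⁻¹
Ordering by g·m⁻²·a⁻¹: copper (19.8) > zinc (15.3)

zinc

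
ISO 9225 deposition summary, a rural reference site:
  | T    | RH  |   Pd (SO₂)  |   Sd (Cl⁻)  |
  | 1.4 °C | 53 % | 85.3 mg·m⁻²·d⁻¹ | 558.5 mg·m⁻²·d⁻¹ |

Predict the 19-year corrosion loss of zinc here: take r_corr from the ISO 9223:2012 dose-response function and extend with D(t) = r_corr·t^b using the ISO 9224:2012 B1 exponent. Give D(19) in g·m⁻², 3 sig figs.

zinc: f(T) = +0.038·(T−10) [T≤10 °C] = -0.3268
  sulphur-dioxide contribution → 0.7535 μm/a
  chloride contribution → 1.108 μm/a
  ⇒ r_corr(zinc) = 1.862 μm/a
ISO 9224: D(t) = r_corr · t^b with b = 0.813 (zinc, B1)
  D(19) = 1.862 × 19^0.813 = 1.862 × 10.96 = 20.4 μm
  Mass loss = 20.4 μm × 7.14 g/cm³ = 145.6 g·m⁻²

D(19) = 146 g·m⁻²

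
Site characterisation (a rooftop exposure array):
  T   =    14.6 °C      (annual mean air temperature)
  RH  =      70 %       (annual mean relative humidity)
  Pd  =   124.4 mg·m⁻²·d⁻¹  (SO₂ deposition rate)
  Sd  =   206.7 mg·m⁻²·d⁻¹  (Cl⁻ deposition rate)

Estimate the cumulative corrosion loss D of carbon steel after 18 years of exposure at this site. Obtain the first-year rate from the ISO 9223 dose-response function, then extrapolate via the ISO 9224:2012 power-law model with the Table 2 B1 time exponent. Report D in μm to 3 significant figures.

carbon steel: temperature factor f = -0.054·(4.6) = -0.2484
  SO₂ term: 1.77·124.4^0.52·exp(0.02·70-0.2484) = 68.77
  Cl⁻ term: 0.102·206.7^0.62·exp(0.033·70+0.04·14.6) = 50.23
  sum: 68.77 + 50.23 → r_corr = 119 μm/a
ISO 9224: D(t) = r_corr · t^b with b = 0.523 (carbon steel, B1)
  D(18) = 119 × 18^0.523 = 119 × 4.534 = 539.6 μm

D(18) = 540 μm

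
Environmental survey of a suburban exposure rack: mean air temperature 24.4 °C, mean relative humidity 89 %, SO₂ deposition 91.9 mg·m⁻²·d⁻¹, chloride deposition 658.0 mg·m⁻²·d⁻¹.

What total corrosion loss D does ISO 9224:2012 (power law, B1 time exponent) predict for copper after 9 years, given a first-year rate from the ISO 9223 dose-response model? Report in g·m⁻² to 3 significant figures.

copper: T>10 °C ⇒ hinge -0.080·(24.4−10) = -1.1520
  Pd branch = 0.0053·Pd^0.26·e^(0.059·RH+f) = 1.035 μm/a
  Cl⁻ term: 0.01025·658.0^0.27·exp(0.036·89+0.049·24.4) = 4.812
  sum: 1.035 + 4.812 → r_corr = 5.847 μm/a
Long-term exponent b (ISO 9224 Table 2, B1) = 0.667
  D(9) = 5.847 × 9^0.667 = 5.847 × 4.33 = 25.32 μm
  Mass loss = 25.32 μm × 8.96 g/cm³ = 226.9 g·m⁻²

D(9) = 227 g·m⁻²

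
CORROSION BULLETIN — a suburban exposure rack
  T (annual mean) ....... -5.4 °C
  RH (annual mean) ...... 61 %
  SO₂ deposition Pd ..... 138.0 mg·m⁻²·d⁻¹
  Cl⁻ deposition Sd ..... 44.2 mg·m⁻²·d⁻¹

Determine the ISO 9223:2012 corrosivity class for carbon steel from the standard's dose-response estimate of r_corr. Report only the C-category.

carbon steel: temperature factor f = +0.150·(-15.4) = -2.3100
  SO₂ term: 1.77·138.0^0.52·exp(0.02·61-2.3100) = 7.715
  Cl⁻ term: 0.102·44.2^0.62·exp(0.033·61+0.04·-5.4) = 6.444
  r_corr = 7.715 + 6.444 = 14.16 μm/a
Category bounds: 1.3…25 μm/a bracket r_corr ⇒ C2

C2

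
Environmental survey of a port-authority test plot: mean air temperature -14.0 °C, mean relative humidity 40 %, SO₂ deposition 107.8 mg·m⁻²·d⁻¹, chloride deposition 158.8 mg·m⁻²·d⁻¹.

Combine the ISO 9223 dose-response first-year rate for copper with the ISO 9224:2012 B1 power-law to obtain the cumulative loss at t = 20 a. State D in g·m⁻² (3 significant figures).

copper: temperature factor f = +0.126·(-24.0) = -3.0240
  SO₂ term: 0.0053·107.8^0.26·exp(0.059·40-3.0240) = 0.009213
  Cl⁻ term: 0.01025·158.8^0.27·exp(0.036·40+0.049·-14.0) = 0.08559
  sum: 0.009213 + 0.08559 → r_corr = 0.0948 μm/a
Power-law: D(20) = r_corr · 20^0.667
  D(20) = 0.0948 × 20^0.667 = 0.0948 × 7.375 = 0.6992 μm
  Mass loss = 0.6992 μm × 8.96 g/cm³ = 6.265 g·m⁻²

D(20) = 6.26 g·m⁻²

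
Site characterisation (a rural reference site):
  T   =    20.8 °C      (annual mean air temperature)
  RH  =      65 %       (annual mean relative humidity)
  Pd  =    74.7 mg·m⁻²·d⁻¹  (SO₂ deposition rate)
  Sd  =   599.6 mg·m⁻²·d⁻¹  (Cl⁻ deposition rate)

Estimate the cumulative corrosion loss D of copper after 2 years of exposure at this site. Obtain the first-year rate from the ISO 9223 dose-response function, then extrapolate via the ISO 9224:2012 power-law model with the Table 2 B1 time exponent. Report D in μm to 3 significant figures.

copper: f(T) = -0.080·(T−10) [T>10 °C] = -0.8640
  SO₂ term: 0.0053·74.7^0.26·exp(0.059·65-0.8640) = 0.3174
  Cl⁻ term: 0.01025·599.6^0.27·exp(0.036·65+0.049·20.8) = 1.658
  r_corr = 0.3174 + 1.658 = 1.976 μm/a
Long-term exponent b (ISO 9224 Table 2, B1) = 0.667
  D(2) = 1.976 × 2^0.667 = 1.976 × 1.588 = 3.137 μm

D(2) = 3.14 μm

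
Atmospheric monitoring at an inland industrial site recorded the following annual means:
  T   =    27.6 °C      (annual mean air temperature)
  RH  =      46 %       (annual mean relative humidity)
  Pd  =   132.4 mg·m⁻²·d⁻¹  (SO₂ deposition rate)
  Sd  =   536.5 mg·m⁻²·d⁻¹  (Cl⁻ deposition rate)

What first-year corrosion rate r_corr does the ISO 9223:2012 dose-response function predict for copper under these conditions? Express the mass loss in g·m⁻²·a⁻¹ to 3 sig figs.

r_corr = 10.8 g·m⁻²·a⁻¹

copper: T>10 °C ⇒ hinge -0.080·(27.6−10) = -1.4080
  sulphur-dioxide contribution → 0.06969 μm/a
  chloride contribution → 1.133 μm/a
  ⇒ r_corr(copper) = 1.203 μm/a
Convert to mass loss: 1.203 μm/a × 8.96 g/cm³ = 10.78 g·m⁻²·a⁻¹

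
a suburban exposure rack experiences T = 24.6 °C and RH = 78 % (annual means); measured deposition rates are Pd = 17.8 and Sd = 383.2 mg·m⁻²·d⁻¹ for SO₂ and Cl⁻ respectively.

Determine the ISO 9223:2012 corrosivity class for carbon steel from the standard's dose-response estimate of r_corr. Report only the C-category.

carbon steel: T>10 °C ⇒ hinge -0.054·(24.6−10) = -0.7884
  sulphur-dioxide contribution → 17.11 μm/a
  chloride contribution → 143.1 μm/a
  total first-year rate 160.2 μm/a
Category bounds: 80…200 μm/a bracket r_corr ⇒ C5

C5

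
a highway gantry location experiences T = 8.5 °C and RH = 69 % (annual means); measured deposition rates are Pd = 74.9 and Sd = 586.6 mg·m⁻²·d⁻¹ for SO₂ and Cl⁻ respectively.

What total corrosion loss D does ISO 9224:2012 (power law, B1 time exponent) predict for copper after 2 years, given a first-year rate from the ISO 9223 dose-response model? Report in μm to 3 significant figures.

copper: T≤10 °C ⇒ hinge +0.126·(8.5−10) = -0.1890
  sulphur-dioxide contribution → 0.7899 μm/a
  chloride contribution → 1.042 μm/a
  ⇒ r_corr(copper) = 1.832 μm/a
Power-law: D(2) = r_corr · 2^0.667
  D(2) = 1.832 × 2^0.667 = 1.832 × 1.588 = 2.909 μm

D(2) = 2.91 μm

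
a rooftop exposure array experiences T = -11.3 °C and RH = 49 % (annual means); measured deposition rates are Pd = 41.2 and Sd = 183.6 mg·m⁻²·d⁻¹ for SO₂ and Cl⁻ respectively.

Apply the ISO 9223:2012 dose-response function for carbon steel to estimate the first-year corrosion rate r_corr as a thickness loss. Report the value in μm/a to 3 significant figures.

r_corr = 9.62 μm/a

carbon steel: T≤10 °C ⇒ hinge +0.150·(-11.3−10) = -3.1950
  sulphur-dioxide contribution → 1.336 μm/a
  chloride contribution → 8.282 μm/a
  ⇒ r_corr(carbon steel) = 9.618 μm/a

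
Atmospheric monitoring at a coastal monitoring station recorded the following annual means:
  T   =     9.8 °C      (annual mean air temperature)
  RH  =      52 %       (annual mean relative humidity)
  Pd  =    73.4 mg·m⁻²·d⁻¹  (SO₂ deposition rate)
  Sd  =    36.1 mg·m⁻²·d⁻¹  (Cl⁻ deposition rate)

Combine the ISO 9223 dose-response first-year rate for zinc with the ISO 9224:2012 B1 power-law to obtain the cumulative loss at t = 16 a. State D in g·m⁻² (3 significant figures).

zinc: T≤10 °C ⇒ hinge +0.038·(9.8−10) = -0.0076
  SO₂ term: 0.0129·73.4^0.44·exp(0.046·52-0.0076) = 0.9269
  Cl⁻ term: 0.0175·36.1^0.57·exp(0.008·52+0.085·9.8) = 0.4712
  sum: 0.9269 + 0.4712 → r_corr = 1.398 μm/a
ISO 9224: D(t) = r_corr · t^b with b = 0.813 (zinc, B1)
  D(16) = 1.398 × 16^0.813 = 1.398 × 9.527 = 13.32 μm
  Mass loss = 13.32 μm × 7.14 g/cm³ = 95.1 g·m⁻²

D(16) = 95.1 g·m⁻²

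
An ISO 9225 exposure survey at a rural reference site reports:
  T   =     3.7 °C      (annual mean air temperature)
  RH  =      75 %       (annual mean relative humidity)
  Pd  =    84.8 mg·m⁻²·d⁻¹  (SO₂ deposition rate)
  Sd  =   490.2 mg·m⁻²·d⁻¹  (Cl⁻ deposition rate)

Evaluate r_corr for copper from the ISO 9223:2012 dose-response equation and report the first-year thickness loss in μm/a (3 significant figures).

r_corr = 1.61 μm/a

copper: temperature factor f = +0.126·(-6.3) = -0.7938
  SO₂ term: 0.0053·84.8^0.26·exp(0.059·75-0.7938) = 0.6348
  Sd branch = 0.01025·Sd^0.27·e^(0.036·RH+0.049·T) = 0.9738 μm/a
  r_corr = 0.6348 + 0.9738 = 1.609 μm/a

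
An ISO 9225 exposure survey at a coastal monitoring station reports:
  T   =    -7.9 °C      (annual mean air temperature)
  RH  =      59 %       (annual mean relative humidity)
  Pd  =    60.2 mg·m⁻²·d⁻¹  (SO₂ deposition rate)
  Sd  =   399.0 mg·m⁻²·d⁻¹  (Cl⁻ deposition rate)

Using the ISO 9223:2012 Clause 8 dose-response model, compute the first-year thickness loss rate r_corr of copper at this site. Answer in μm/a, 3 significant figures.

copper: f(T) = +0.126·(T−10) [T≤10 °C] = -2.2554
  sulphur-dioxide contribution → 0.05239 μm/a
  chloride contribution → 0.2933 μm/a
  total first-year rate 0.3457 μm/a

r_corr = 0.346 μm/a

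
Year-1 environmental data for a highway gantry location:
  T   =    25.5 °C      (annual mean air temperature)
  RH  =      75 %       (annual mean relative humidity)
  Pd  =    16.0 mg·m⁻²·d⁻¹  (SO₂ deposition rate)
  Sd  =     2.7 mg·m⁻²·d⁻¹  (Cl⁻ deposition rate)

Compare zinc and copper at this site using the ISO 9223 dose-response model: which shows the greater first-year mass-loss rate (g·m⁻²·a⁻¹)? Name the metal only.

zinc: T>10 °C ⇒ hinge -0.071·(25.5−10) = -1.1005
  SO₂ term: 0.0129·16.0^0.44·exp(0.046·75-1.1005) = 0.4579
  Cl⁻ term: 0.0175·2.7^0.57·exp(0.008·75+0.085·25.5) = 0.4907
  r_corr = 0.4579 + 0.4907 = 0.9486 μm/a
  mass loss = 0.9486 μm/a × 7.14 g/cm³ = 6.773 g·m⁻²·a⁻¹
copper: temperature factor f = -0.080·(15.5) = -1.2400
  SO₂ term: 0.0053·16.0^0.26·exp(0.059·75-1.2400) = 0.2634
  Sd branch = 0.01025·Sd^0.27·e^(0.036·RH+0.049·T) = 0.6957 μm/a
  r_corr = 0.2634 + 0.6957 = 0.9591 μm/a
  mass loss = 0.9591 μm/a × 8.96 g/cm³ = 8.594 g·m⁻²·a⁻¹
Ordering by g·m⁻²·a⁻¹: copper (8.59) > zinc (6.77)

copper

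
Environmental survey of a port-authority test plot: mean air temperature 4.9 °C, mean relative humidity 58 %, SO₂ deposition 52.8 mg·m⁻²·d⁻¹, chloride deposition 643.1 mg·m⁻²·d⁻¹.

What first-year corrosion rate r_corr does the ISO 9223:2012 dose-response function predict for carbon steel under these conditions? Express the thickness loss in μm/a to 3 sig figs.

r_corr = 67.0 μm/a

carbon steel: temperature factor f = +0.150·(-5.1) = -0.7650
  sulphur-dioxide contribution → 20.67 μm/a
  chloride contribution → 46.35 μm/a
  total first-year rate 67.02 μm/a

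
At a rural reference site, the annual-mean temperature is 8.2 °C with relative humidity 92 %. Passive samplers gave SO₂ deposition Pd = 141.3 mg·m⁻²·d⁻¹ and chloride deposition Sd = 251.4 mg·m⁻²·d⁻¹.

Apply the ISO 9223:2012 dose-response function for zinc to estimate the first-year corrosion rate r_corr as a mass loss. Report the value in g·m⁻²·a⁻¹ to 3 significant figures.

zinc: temperature factor f = +0.038·(-1.8) = -0.0684
  Pd branch = 0.0129·Pd^0.44·e^(0.046·RH+f) = 7.326 μm/a
  Sd branch = 0.0175·Sd^0.57·e^(0.008·RH+0.085·T) = 1.712 μm/a
  sum: 7.326 + 1.712 → r_corr = 9.039 μm/a
Convert to mass loss: 9.039 μm/a × 7.14 g/cm³ = 64.54 g·m⁻²·a⁻¹

r_corr = 64.5 g·m⁻²·a⁻¹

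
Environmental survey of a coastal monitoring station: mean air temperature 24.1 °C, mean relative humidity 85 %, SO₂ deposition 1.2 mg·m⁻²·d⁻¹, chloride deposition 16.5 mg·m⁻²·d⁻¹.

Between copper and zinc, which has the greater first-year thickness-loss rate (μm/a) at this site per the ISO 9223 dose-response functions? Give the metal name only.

copper: f(T) = -0.080·(T−10) [T>10 °C] = -1.1280
  SO₂ term: 0.0053·1.2^0.26·exp(0.059·85-1.1280) = 0.271
  Sd branch = 0.01025·Sd^0.27·e^(0.036·RH+0.049·T) = 1.518 μm/a
  sum: 0.271 + 1.518 → r_corr = 1.789 μm/a
zinc: T>10 °C ⇒ hinge -0.071·(24.1−10) = -1.0011
  Pd branch = 0.0129·Pd^0.44·e^(0.046·RH+f) = 0.2563 μm/a
  Sd branch = 0.0175·Sd^0.57·e^(0.008·RH+0.085·T) = 1.324 μm/a
  sum: 0.2563 + 1.324 → r_corr = 1.581 μm/a
Ordering by μm/a: copper (1.79) > zinc (1.58)

copper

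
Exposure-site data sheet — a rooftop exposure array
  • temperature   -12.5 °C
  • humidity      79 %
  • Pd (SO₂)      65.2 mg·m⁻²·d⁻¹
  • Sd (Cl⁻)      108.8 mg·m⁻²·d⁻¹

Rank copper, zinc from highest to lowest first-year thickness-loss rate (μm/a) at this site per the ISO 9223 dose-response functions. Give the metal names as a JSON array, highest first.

["zinc", "copper"]

copper: T≤10 °C ⇒ hinge +0.126·(-12.5−10) = -2.8350
  SO₂ term: 0.0053·65.2^0.26·exp(0.059·79-2.8350) = 0.0975
  Cl⁻ term: 0.01025·108.8^0.27·exp(0.036·79+0.049·-12.5) = 0.3386
  r_corr = 0.0975 + 0.3386 = 0.4361 μm/a
zinc: temperature factor f = +0.038·(-22.5) = -0.8550
  SO₂ term: 0.0129·65.2^0.44·exp(0.046·79-0.8550) = 1.305
  Cl⁻ term: 0.0175·108.8^0.57·exp(0.008·79+0.085·-12.5) = 0.1648
  sum: 1.305 + 0.1648 → r_corr = 1.47 μm/a
Ordering by μm/a: zinc (1.47) > copper (0.436)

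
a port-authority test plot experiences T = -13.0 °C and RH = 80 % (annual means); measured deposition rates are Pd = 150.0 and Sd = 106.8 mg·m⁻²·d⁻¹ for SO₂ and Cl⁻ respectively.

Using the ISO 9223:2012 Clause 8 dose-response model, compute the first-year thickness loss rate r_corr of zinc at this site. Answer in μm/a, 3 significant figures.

zinc: T≤10 °C ⇒ hinge +0.038·(-13.0−10) = -0.8740
  SO₂ term: 0.0129·150.0^0.44·exp(0.046·80-0.8740) = 1.935
  Sd branch = 0.0175·Sd^0.57·e^(0.008·RH+0.085·T) = 0.1575 μm/a
  r_corr = 1.935 + 0.1575 = 2.093 μm/a

r_corr = 2.09 μm/a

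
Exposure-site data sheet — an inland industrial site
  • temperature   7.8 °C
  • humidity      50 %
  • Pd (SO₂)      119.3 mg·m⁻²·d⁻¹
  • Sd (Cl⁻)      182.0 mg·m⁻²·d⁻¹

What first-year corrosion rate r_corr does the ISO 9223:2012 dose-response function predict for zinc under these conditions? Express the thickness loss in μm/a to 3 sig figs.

zinc: temperature factor f = +0.038·(-2.2) = -0.0836
  SO₂ term: 0.0129·119.3^0.44·exp(0.046·50-0.0836) = 0.9702
  Sd branch = 0.0175·Sd^0.57·e^(0.008·RH+0.085·T) = 0.9839 μm/a
  sum: 0.9702 + 0.9839 → r_corr = 1.954 μm/a

r_corr = 1.95 μm/a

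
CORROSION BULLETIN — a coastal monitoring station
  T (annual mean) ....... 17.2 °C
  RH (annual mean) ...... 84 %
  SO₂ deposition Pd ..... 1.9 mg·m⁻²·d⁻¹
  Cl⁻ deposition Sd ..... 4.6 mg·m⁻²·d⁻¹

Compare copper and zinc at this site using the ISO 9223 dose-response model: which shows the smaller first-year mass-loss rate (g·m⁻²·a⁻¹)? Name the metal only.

zinc

copper: temperature factor f = -0.080·(7.2) = -0.5760
  sulphur-dioxide contribution → 0.5 μm/a
  chloride contribution → 0.7396 μm/a
  total first-year rate 1.24 μm/a
  mass loss = 1.24 μm/a × 8.96 g/cm³ = 11.11 g·m⁻²·a⁻¹
zinc: f(T) = -0.071·(T−10) [T>10 °C] = -0.5112
  sulphur-dioxide contribution → 0.489 μm/a
  chloride contribution → 0.3529 μm/a
  ⇒ r_corr(zinc) = 0.8419 μm/a
  mass loss = 0.8419 μm/a × 7.14 g/cm³ = 6.011 g·m⁻²·a⁻¹
Ordering by g·m⁻²·a⁻¹: copper (11.1) > zinc (6.01)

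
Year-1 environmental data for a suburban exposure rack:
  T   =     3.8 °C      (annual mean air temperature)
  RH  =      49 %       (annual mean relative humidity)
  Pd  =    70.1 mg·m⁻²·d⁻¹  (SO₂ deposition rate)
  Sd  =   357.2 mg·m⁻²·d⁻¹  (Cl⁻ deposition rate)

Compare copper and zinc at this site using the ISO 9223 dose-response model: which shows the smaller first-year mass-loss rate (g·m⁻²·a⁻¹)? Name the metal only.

copper: temperature factor f = +0.126·(-6.2) = -0.7812
  Pd branch = 0.0053·Pd^0.26·e^(0.059·RH+f) = 0.132 μm/a
  Sd branch = 0.01025·Sd^0.27·e^(0.036·RH+0.049·T) = 0.3523 μm/a
  r_corr = 0.132 + 0.3523 = 0.4843 μm/a
  mass loss = 0.4843 μm/a × 8.96 g/cm³ = 4.339 g·m⁻²·a⁻¹
zinc: T≤10 °C ⇒ hinge +0.038·(3.8−10) = -0.2356
  SO₂ term: 0.0129·70.1^0.44·exp(0.046·49-0.2356) = 0.6299
  Sd branch = 0.0175·Sd^0.57·e^(0.008·RH+0.085·T) = 1.02 μm/a
  sum: 0.6299 + 1.02 → r_corr = 1.65 μm/a
  mass loss = 1.65 μm/a × 7.14 g/cm³ = 11.78 g·m⁻²·a⁻¹
Ordering by g·m⁻²·a⁻¹: zinc (11.8) > copper (4.34)

copper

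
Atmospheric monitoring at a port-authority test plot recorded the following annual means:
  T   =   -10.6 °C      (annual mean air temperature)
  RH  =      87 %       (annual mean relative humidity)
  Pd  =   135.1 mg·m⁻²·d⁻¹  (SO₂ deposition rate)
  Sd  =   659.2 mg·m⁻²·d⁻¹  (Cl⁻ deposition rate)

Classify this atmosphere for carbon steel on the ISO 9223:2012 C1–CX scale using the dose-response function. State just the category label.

carbon steel: temperature factor f = +0.150·(-20.6) = -3.0900
  Pd branch = 1.77·Pd^0.52·e^(0.02·RH+f) = 5.883 μm/a
  Sd branch = 0.102·Sd^0.62·e^(0.033·RH+0.04·T) = 65.93 μm/a
  r_corr = 5.883 + 65.93 = 71.82 μm/a
ISO 9223 Table 2 (carbon steel): 50 < 71.8 ≤ 80 μm/a ⇒ C4

C4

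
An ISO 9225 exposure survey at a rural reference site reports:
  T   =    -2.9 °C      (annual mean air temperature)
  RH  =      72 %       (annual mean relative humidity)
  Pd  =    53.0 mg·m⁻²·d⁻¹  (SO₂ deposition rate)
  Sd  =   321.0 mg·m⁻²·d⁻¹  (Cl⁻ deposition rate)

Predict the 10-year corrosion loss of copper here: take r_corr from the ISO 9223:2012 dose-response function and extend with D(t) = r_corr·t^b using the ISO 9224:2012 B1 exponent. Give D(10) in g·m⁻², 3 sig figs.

D(10) = 32.0 g·m⁻²

copper: T≤10 °C ⇒ hinge +0.126·(-2.9−10) = -1.6254
  Pd branch = 0.0053·Pd^0.26·e^(0.059·RH+f) = 0.2049 μm/a
  Cl⁻ term: 0.01025·321.0^0.27·exp(0.036·72+0.049·-2.9) = 0.5642
  r_corr = 0.2049 + 0.5642 = 0.7691 μm/a
Long-term exponent b (ISO 9224 Table 2, B1) = 0.667
  D(10) = 0.7691 × 10^0.667 = 0.7691 × 4.645 = 3.573 μm
  Mass loss = 3.573 μm × 8.96 g/cm³ = 32.01 g·m⁻²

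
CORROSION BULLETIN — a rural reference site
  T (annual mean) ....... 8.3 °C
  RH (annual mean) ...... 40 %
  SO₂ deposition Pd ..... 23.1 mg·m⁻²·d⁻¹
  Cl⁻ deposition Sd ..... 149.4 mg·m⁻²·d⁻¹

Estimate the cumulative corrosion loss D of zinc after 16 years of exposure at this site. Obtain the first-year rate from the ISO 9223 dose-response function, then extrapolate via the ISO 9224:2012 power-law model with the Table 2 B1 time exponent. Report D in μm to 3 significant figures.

zinc: f(T) = +0.038·(T−10) [T≤10 °C] = -0.0646
  sulphur-dioxide contribution → 0.3031 μm/a
  chloride contribution → 0.8468 μm/a
  ⇒ r_corr(zinc) = 1.15 μm/a
Power-law: D(16) = r_corr · 16^0.813
  D(16) = 1.15 × 16^0.813 = 1.15 × 9.527 = 10.96 μm

D(16) = 11.0 μm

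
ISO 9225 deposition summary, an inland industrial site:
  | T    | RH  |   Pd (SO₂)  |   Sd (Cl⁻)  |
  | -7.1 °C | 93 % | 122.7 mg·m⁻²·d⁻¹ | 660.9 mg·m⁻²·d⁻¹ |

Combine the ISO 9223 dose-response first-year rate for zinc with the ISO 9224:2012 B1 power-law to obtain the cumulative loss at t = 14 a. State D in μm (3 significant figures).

zinc: T≤10 °C ⇒ hinge +0.038·(-7.1−10) = -0.6498
  Pd branch = 0.0129·Pd^0.44·e^(0.046·RH+f) = 4.031 μm/a
  Sd branch = 0.0175·Sd^0.57·e^(0.008·RH+0.085·T) = 0.8157 μm/a
  r_corr = 4.031 + 0.8157 = 4.846 μm/a
ISO 9224: D(t) = r_corr · t^b with b = 0.813 (zinc, B1)
  D(14) = 4.846 × 14^0.813 = 4.846 × 8.547 = 41.42 μm

D(14) = 41.4 μm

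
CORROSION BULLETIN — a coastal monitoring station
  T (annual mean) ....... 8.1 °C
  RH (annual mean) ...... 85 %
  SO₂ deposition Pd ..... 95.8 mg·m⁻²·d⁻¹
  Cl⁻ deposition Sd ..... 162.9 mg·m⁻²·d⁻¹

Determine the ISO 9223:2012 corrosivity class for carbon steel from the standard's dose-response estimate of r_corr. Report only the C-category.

C5

carbon steel: temperature factor f = +0.150·(-1.9) = -0.2850
  SO₂ term: 1.77·95.8^0.52·exp(0.02·85-0.2850) = 78.13
  Sd branch = 0.102·Sd^0.62·e^(0.033·RH+0.04·T) = 54.81 μm/a
  sum: 78.13 + 54.81 → r_corr = 132.9 μm/a
133 μm/a falls in (80, 200] for carbon steel → category C5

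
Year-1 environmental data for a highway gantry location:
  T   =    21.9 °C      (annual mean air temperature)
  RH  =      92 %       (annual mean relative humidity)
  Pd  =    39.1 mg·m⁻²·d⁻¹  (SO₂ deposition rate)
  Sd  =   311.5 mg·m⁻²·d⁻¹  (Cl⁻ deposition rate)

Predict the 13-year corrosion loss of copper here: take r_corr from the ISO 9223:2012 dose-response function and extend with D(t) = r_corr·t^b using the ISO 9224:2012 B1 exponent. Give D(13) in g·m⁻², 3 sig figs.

copper: T>10 °C ⇒ hinge -0.080·(21.9−10) = -0.9520
  Pd branch = 0.0053·Pd^0.26·e^(0.059·RH+f) = 1.208 μm/a
  Sd branch = 0.01025·Sd^0.27·e^(0.036·RH+0.049·T) = 3.876 μm/a
  sum: 1.208 + 3.876 → r_corr = 5.084 μm/a
Power-law: D(13) = r_corr · 13^0.667
  D(13) = 5.084 × 13^0.667 = 5.084 × 5.534 = 28.13 μm
  Mass loss = 28.13 μm × 8.96 g/cm³ = 252.1 g·m⁻²

D(13) = 252 g·m⁻²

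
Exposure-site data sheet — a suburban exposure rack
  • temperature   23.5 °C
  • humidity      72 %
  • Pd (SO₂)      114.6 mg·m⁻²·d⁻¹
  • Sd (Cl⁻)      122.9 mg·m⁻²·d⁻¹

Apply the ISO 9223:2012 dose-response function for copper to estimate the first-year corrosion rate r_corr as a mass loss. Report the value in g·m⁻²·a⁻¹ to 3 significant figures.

r_corr = 18.1 g·m⁻²·a⁻¹

copper: f(T) = -0.080·(T−10) [T>10 °C] = -1.0800
  sulphur-dioxide contribution → 0.432 μm/a
  chloride contribution → 1.587 μm/a
  ⇒ r_corr(copper) = 2.019 μm/a
Convert to mass loss: 2.019 μm/a × 8.96 g/cm³ = 18.09 g·m⁻²·a⁻¹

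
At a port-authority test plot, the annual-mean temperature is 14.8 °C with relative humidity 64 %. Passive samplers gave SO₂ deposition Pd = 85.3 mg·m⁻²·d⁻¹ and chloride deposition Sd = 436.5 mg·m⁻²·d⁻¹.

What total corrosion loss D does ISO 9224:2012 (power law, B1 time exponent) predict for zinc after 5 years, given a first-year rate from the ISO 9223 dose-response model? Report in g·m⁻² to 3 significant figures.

zinc: temperature factor f = -0.071·(4.8) = -0.3408
  Pd branch = 0.0129·Pd^0.44·e^(0.046·RH+f) = 1.232 μm/a
  Sd branch = 0.0175·Sd^0.57·e^(0.008·RH+0.085·T) = 3.285 μm/a
  sum: 1.232 + 3.285 → r_corr = 4.517 μm/a
ISO 9224: D(t) = r_corr · t^b with b = 0.813 (zinc, B1)
  D(5) = 4.517 × 5^0.813 = 4.517 × 3.701 = 16.72 μm
  Mass loss = 16.72 μm × 7.14 g/cm³ = 119.4 g·m⁻²

D(5) = 119 g·m⁻²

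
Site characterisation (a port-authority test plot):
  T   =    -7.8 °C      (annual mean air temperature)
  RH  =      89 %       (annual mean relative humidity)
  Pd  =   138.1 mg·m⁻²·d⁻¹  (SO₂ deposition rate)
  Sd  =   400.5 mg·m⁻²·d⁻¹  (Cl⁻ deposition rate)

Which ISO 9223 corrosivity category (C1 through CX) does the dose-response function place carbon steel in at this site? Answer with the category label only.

C4

carbon steel: f(T) = +0.150·(T−10) [T≤10 °C] = -2.6700
  Pd branch = 1.77·Pd^0.52·e^(0.02·RH+f) = 9.427 μm/a
  Sd branch = 0.102·Sd^0.62·e^(0.033·RH+0.04·T) = 57.84 μm/a
  r_corr = 9.427 + 57.84 = 67.27 μm/a
ISO 9223 Table 2 (carbon steel): 50 < 67.3 ≤ 80 μm/a ⇒ C4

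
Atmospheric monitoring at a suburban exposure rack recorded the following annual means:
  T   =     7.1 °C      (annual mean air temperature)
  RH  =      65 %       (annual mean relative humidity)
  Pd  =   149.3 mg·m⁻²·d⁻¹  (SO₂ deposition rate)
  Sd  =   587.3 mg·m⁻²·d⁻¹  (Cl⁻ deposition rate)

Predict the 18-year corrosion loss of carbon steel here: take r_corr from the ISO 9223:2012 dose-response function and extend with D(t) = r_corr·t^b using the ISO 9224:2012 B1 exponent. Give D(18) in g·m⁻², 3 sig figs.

carbon steel: f(T) = +0.150·(T−10) [T≤10 °C] = -0.4350
  sulphur-dioxide contribution → 56.77 μm/a
  chloride contribution → 60.28 μm/a
  total first-year rate 117.1 μm/a
Long-term exponent b (ISO 9224 Table 2, B1) = 0.523
  D(18) = 117.1 × 18^0.523 = 117.1 × 4.534 = 530.8 μm
  Mass loss = 530.8 μm × 7.85 g/cm³ = 4167 g·m⁻²

D(18) = 4.17e+03 g·m⁻²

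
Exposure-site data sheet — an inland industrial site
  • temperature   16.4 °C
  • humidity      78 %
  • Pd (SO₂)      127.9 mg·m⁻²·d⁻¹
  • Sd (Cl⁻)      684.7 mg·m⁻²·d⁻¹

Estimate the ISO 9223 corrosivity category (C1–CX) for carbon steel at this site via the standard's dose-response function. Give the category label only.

carbon steel: f(T) = -0.054·(T−10) [T>10 °C] = -0.3456
  Pd branch = 1.77·Pd^0.52·e^(0.02·RH+f) = 74.29 μm/a
  Sd branch = 0.102·Sd^0.62·e^(0.033·RH+0.04·T) = 147.7 μm/a
  sum: 74.29 + 147.7 → r_corr = 222 μm/a
222 μm/a falls in (200, 700] for carbon steel → category CX

CX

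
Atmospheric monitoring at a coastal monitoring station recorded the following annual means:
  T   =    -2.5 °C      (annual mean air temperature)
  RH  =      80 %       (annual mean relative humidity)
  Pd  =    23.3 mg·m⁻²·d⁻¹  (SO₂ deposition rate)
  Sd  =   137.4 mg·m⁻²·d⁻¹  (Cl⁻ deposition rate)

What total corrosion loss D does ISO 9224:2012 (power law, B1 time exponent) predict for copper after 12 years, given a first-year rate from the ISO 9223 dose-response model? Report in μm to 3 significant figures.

copper: f(T) = +0.126·(T−10) [T≤10 °C] = -1.5750
  SO₂ term: 0.0053·23.3^0.26·exp(0.059·80-1.5750) = 0.279
  Sd branch = 0.01025·Sd^0.27·e^(0.036·RH+0.049·T) = 0.6103 μm/a
  sum: 0.279 + 0.6103 → r_corr = 0.8893 μm/a
Power-law: D(12) = r_corr · 12^0.667
  D(12) = 0.8893 × 12^0.667 = 0.8893 × 5.246 = 4.665 μm

D(12) = 4.67 μm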